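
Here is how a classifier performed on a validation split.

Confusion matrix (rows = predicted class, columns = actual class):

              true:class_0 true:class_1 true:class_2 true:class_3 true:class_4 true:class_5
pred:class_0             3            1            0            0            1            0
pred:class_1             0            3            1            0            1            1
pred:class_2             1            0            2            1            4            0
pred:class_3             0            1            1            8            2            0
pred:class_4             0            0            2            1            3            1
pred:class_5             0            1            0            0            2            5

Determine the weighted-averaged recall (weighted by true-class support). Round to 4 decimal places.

Per-class recall (TP/(TP+FN)):
  class_0: TP=3, FN=0+1+0+0+0=1 → 3/4 = 0.75000
  class_1: TP=3, FN=1+0+1+0+1=3 → 3/6 = 0.50000
  class_2: TP=2, FN=0+1+1+2+0=4 → 2/6 = 0.33333
  class_3: TP=8, FN=0+0+1+1+0=2 → 8/10 = 0.80000
  class_4: TP=3, FN=1+1+4+2+2=10 → 3/13 = 0.23077
  class_5: TP=5, FN=0+1+0+0+1=2 → 5/7 = 0.71429
Weighted-recall = Σ (supportᵢ/N)·recallᵢ with N=46: (4/46)·0.75000 + (6/46)·0.50000 + (6/46)·0.33333 + (10/46)·0.80000 + (13/46)·0.23077 + (7/46)·0.71429 = 0.5217

0.5217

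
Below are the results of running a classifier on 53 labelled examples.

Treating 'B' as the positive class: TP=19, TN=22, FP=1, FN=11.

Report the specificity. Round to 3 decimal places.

0.957

Specificity = TN/(TN+FP) = 22/(22+1) = 0.957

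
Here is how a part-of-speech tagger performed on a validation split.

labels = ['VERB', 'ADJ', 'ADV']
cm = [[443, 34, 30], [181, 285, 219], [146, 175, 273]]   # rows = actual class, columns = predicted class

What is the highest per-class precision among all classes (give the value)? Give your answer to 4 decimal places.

0.5769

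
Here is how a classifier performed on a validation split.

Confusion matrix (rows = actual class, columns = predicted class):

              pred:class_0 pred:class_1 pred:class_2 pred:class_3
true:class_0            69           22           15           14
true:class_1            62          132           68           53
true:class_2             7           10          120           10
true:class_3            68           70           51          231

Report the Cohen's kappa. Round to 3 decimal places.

0.390

Observed agreement pₒ = trace/N = 552/1002 = 0.5509
Expected agreement pₑ = Σ (rowᵢ·colᵢ)/N² = (120·206 + 315·234 + 147·254 + 420·308)/1002² = 0.2641
κ = (pₒ − pₑ)/(1 − pₑ) = (0.5509 − 0.2641)/(1 − 0.2641) = 0.390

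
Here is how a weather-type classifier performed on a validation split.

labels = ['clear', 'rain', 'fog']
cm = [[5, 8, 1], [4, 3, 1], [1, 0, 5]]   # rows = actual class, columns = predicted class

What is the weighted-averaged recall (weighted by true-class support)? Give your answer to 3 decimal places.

Per-class recall (TP/(TP+FN)):
  clear: TP=5, FN=8+1=9 → 5/14 = 0.3571
  rain: TP=3, FN=4+1=5 → 3/8 = 0.3750
  fog: TP=5, FN=1+0=1 → 5/6 = 0.8333
Weighted-recall = Σ (supportᵢ/N)·recallᵢ with N=28: (14/28)·0.3571 + (8/28)·0.3750 + (6/28)·0.8333 = 0.464

0.464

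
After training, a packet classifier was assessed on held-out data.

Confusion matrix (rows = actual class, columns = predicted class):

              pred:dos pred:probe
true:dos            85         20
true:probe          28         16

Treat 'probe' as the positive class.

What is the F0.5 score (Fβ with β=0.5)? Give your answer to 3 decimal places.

0.426

Fβ = (1+β²)·TP / ((1+β²)·TP + β²·FN + FP), with β²=1/4
= 1.25·16 / (1.25·16 + 0.25·28 + 20) = 0.426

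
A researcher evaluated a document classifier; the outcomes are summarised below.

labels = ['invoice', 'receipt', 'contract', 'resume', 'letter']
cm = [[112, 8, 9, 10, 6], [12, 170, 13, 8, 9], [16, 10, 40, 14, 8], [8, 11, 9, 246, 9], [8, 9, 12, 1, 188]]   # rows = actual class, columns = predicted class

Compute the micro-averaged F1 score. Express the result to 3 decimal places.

Micro-averaging pools counts across classes: ΣTP=756, ΣFP=190, ΣFN=190.
Micro-F1 score = 2·TP/(2·TP+FP+FN) on pooled counts = 0.799 (equals overall accuracy in single-label multiclass).

0.799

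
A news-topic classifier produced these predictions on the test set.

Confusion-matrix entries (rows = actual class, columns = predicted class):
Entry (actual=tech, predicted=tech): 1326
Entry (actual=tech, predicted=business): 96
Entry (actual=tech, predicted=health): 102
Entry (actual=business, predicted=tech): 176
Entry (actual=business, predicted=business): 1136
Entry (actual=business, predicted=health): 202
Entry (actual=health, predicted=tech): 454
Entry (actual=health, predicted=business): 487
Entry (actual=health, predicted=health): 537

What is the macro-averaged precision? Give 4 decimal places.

0.6591

Per-class precision (TP/(TP+FP)):
  tech: TP=1326, FP=176+454=630 → 1326/1956 = 0.67791
  business: TP=1136, FP=96+487=583 → 1136/1719 = 0.66085
  health: TP=537, FP=102+202=304 → 537/841 = 0.63853
Macro-precision = mean = (0.67791 + 0.66085 + 0.63853) / 3 = 0.6591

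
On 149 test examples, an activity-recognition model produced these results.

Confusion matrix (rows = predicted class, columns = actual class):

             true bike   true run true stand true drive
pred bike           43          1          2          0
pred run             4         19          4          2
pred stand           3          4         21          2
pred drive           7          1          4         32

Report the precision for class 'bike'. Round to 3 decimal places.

0.935

Take TP from the diagonal, FP from the rest of the 'bike' prediction marginal, FN from the rest of the 'bike' actual marginal.
precision = TP/(TP+FP).
bike: TP=43, FP=1+2+0=3 → 43/46 = 0.9348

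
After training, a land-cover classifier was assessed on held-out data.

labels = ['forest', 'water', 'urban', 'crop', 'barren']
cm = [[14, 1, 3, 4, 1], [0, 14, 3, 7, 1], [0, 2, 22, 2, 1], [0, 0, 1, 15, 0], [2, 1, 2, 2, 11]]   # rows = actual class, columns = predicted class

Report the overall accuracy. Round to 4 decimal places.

0.6972

Accuracy = trace / total = (14+14+22+15+11=76) / 109 = 76/109 = 0.6972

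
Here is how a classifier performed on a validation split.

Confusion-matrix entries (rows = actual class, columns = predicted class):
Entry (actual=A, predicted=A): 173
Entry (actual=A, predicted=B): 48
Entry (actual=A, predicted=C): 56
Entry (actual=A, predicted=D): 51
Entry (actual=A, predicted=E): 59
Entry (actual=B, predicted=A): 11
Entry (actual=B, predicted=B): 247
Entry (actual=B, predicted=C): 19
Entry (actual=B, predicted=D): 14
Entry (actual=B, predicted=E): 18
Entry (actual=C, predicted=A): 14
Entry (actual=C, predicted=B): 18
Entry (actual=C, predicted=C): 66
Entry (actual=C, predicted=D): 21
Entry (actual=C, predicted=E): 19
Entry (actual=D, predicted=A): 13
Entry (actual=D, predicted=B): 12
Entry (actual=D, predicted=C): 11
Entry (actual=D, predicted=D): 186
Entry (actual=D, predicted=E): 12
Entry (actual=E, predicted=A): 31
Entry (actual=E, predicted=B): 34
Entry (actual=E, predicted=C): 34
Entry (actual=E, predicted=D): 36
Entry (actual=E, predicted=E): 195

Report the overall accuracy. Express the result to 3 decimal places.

Accuracy = trace / total = (173+247+66+186+195=867) / 1398 = 867/1398 = 0.620

0.620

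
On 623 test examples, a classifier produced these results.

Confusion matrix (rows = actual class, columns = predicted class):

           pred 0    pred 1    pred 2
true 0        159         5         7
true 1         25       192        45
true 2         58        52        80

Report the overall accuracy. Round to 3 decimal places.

Accuracy = trace / total = (159+192+80=431) / 623 = 431/623 = 0.692

0.692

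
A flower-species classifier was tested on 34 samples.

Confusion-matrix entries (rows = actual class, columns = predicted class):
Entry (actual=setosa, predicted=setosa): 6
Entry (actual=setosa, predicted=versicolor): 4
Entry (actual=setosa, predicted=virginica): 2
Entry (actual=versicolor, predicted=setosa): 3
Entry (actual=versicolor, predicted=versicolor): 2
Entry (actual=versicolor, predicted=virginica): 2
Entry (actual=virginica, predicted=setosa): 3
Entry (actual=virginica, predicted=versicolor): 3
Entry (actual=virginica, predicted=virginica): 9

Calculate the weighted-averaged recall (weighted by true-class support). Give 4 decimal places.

0.5000

Per-class recall (TP/(TP+FN)):
  setosa: TP=6, FN=4+2=6 → 6/12 = 0.50000
  versicolor: TP=2, FN=3+2=5 → 2/7 = 0.28571
  virginica: TP=9, FN=3+3=6 → 9/15 = 0.60000
Weighted-recall = Σ (supportᵢ/N)·recallᵢ with N=34: (12/34)·0.50000 + (7/34)·0.28571 + (15/34)·0.60000 = 0.5000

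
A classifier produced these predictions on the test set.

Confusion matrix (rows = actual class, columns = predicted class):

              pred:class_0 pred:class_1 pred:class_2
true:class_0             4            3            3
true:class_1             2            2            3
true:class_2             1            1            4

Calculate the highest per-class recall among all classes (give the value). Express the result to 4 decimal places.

0.6667

Per-class recall (TP/(TP+FN)):
  class_0: TP=4, FN=3+3=6 → 4/10 = 0.40000
  class_1: TP=2, FN=2+3=5 → 2/7 = 0.28571
  class_2: TP=4, FN=1+1=2 → 4/6 = 0.66667
Highest is class 'class_2' with recall = 0.6667.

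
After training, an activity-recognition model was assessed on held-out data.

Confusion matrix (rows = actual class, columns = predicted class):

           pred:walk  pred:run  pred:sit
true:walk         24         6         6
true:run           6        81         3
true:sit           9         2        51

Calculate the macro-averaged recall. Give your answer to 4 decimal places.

Per-class recall (TP/(TP+FN)):
  walk: TP=24, FN=6+6=12 → 24/36 = 0.66667
  run: TP=81, FN=6+3=9 → 81/90 = 0.90000
  sit: TP=51, FN=9+2=11 → 51/62 = 0.82258
Macro-recall = mean = (0.66667 + 0.90000 + 0.82258) / 3 = 0.7964

0.7964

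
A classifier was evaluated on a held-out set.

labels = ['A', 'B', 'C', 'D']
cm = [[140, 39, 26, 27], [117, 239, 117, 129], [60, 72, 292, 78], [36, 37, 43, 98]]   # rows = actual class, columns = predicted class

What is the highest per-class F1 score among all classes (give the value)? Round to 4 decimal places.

0.5959

Per-class F1 score (2·TP/(2·TP+FP+FN)):
  A: TP=140, FP=117+60+36=213, FN=39+26+27=92 → 280/585 = 0.47863
  B: TP=239, FP=39+72+37=148, FN=117+117+129=363 → 478/989 = 0.48332
  C: TP=292, FP=26+117+43=186, FN=60+72+78=210 → 584/980 = 0.59592
  D: TP=98, FP=27+129+78=234, FN=36+37+43=116 → 196/546 = 0.35897
Highest is class 'C' with F1 score = 0.5959.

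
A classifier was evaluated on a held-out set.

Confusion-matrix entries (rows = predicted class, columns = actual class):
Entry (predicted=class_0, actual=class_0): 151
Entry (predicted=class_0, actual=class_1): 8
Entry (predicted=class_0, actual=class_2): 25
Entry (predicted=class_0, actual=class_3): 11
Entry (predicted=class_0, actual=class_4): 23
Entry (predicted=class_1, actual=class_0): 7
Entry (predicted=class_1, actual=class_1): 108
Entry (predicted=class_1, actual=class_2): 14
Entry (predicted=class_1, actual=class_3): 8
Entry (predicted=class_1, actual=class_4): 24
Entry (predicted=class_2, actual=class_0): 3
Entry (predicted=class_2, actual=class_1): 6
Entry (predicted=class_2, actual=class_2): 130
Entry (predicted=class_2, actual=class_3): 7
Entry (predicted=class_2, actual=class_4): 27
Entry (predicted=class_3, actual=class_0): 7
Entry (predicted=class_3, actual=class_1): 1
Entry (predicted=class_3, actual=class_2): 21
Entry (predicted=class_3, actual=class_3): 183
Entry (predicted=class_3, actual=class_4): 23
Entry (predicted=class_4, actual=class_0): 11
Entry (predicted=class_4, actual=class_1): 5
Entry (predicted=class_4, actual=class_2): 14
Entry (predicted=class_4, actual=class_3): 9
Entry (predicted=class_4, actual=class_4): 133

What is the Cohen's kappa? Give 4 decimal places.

Observed agreement pₒ = trace/N = 705/959 = 0.73514
Expected agreement pₑ = Σ (rowᵢ·colᵢ)/N² = (179·218 + 128·161 + 204·173 + 218·235 + 230·172)/959² = 0.20193
κ = (pₒ − pₑ)/(1 − pₑ) = (0.73514 − 0.20193)/(1 − 0.20193) = 0.6681

0.6681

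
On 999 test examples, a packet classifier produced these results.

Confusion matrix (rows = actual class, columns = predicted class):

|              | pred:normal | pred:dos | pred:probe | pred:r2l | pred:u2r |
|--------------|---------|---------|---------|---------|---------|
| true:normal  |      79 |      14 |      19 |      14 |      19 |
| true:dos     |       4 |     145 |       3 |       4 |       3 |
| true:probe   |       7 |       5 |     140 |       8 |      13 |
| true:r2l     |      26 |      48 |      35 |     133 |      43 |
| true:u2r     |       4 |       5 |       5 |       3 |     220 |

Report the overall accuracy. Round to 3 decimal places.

0.718

Accuracy = trace / total = (79+145+140+133+220=717) / 999 = 717/999 = 0.718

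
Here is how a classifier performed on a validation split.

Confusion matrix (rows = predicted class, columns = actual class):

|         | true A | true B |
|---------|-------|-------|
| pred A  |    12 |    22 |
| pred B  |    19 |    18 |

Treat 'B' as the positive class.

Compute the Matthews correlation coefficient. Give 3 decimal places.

-0.162

MCC = (TP·TN − FP·FN) / √((TP+FP)(TP+FN)(TN+FP)(TN+FN))
Numerator = 18·12 − 19·22 = -202
Denominator = √(37·40·31·34) = √1559920 = 1248.9676
MCC = -202 / 1248.9676 = -0.162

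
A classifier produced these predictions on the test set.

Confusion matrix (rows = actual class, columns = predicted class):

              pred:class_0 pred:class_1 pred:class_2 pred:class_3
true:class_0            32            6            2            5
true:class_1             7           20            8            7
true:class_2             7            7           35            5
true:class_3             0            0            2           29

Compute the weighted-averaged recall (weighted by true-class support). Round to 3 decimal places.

Per-class recall (TP/(TP+FN)):
  class_0: TP=32, FN=6+2+5=13 → 32/45 = 0.7111
  class_1: TP=20, FN=7+8+7=22 → 20/42 = 0.4762
  class_2: TP=35, FN=7+7+5=19 → 35/54 = 0.6481
  class_3: TP=29, FN=0+0+2=2 → 29/31 = 0.9355
Weighted-recall = Σ (supportᵢ/N)·recallᵢ with N=172: (45/172)·0.7111 + (42/172)·0.4762 + (54/172)·0.6481 + (31/172)·0.9355 = 0.674

0.674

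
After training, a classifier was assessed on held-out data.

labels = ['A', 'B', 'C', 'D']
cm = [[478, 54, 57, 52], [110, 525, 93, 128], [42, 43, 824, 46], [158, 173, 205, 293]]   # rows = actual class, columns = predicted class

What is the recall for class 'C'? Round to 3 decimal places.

0.863

Treat 'C' as positive and all other classes as negative.
recall = TP/(TP+FN).
C: TP=824, FN=42+43+46=131 → 824/955 = 0.8628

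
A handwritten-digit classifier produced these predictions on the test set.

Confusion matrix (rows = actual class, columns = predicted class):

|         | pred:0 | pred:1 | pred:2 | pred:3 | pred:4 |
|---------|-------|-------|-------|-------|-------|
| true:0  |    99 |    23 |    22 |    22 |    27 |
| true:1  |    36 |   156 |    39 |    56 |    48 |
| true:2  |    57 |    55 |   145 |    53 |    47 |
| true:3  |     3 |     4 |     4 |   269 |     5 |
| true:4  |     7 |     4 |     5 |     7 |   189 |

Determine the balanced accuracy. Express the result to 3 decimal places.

Balanced accuracy = mean of per-class recall.
  0: recall = 99/193 = 0.5130
  1: recall = 156/335 = 0.4657
  2: recall = 145/357 = 0.4062
  3: recall = 269/285 = 0.9439
  4: recall = 189/212 = 0.8915
Mean = (0.5130 + 0.4657 + 0.4062 + 0.9439 + 0.8915) / 5 = 0.644

0.644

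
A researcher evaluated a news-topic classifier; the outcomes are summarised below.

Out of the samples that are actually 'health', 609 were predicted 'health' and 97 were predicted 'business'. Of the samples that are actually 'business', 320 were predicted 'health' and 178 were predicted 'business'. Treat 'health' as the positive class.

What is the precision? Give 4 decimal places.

0.6555

Precision = TP/(TP+FP) = 609/(609+320) = 609/929 = 0.6555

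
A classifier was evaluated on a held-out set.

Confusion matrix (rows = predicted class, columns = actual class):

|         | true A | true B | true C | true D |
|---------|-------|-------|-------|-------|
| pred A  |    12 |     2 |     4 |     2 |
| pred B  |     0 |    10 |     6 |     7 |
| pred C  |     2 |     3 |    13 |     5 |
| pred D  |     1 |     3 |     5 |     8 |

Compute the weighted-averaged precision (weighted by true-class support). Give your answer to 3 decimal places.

0.518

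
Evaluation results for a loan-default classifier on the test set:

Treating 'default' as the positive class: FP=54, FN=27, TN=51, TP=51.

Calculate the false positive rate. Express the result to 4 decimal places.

0.5143

FPR = FP/(FP+TN) = 54/(54+51) = 0.5143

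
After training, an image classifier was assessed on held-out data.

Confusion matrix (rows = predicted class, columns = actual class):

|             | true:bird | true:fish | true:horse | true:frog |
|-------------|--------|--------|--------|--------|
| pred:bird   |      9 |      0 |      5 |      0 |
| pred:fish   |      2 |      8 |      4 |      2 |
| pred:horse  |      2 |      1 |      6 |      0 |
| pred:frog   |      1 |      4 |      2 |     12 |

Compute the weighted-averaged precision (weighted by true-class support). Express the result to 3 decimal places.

0.615

Per-class precision (TP/(TP+FP)):
  bird: TP=9, FP=0+5+0=5 → 9/14 = 0.6429
  fish: TP=8, FP=2+4+2=8 → 8/16 = 0.5000
  horse: TP=6, FP=2+1+0=3 → 6/9 = 0.6667
  frog: TP=12, FP=1+4+2=7 → 12/19 = 0.6316
Weighted-precision = Σ (supportᵢ/N)·precisionᵢ with N=58: (14/58)·0.6429 + (13/58)·0.5000 + (17/58)·0.6667 + (14/58)·0.6316 = 0.615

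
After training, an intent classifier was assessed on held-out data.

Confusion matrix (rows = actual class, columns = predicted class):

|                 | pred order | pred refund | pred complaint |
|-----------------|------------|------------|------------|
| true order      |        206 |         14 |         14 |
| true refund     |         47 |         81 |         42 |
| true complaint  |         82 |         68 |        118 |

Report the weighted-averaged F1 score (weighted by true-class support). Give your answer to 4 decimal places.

0.5881

Per-class F1 score (2·TP/(2·TP+FP+FN)):
  order: TP=206, FP=47+82=129, FN=14+14=28 → 412/569 = 0.72408
  refund: TP=81, FP=14+68=82, FN=47+42=89 → 162/333 = 0.48649
  complaint: TP=118, FP=14+42=56, FN=82+68=150 → 236/442 = 0.53394
Weighted-F1 score = Σ (supportᵢ/N)·F1 scoreᵢ with N=672: (234/672)·0.72408 + (170/672)·0.48649 + (268/672)·0.53394 = 0.5881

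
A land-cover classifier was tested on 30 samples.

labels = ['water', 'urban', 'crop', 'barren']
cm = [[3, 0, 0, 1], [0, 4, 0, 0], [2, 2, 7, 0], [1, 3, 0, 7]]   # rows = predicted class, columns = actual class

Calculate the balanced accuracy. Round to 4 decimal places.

Balanced accuracy = mean of per-class recall.
  water: recall = 3/6 = 0.50000
  urban: recall = 4/9 = 0.44444
  crop: recall = 7/7 = 1.00000
  barren: recall = 7/8 = 0.87500
Mean = (0.50000 + 0.44444 + 1.00000 + 0.87500) / 4 = 0.7049

0.7049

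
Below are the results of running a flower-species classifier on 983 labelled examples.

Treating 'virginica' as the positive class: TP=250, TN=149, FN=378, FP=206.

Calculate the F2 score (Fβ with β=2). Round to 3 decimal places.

Fβ = (1+β²)·TP / ((1+β²)·TP + β²·FN + FP), with β²=4
= 5·250 / (5·250 + 4·378 + 206) = 0.421

0.421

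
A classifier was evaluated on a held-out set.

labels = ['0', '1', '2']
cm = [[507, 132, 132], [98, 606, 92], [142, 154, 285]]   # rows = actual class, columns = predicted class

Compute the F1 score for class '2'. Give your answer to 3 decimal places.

0.523

Take TP from the diagonal, FP from the rest of the '2' prediction marginal, FN from the rest of the '2' actual marginal.
F1 score = 2·TP/(2·TP+FP+FN).
2: TP=285, FP=132+92=224, FN=142+154=296 → 570/1090 = 0.5229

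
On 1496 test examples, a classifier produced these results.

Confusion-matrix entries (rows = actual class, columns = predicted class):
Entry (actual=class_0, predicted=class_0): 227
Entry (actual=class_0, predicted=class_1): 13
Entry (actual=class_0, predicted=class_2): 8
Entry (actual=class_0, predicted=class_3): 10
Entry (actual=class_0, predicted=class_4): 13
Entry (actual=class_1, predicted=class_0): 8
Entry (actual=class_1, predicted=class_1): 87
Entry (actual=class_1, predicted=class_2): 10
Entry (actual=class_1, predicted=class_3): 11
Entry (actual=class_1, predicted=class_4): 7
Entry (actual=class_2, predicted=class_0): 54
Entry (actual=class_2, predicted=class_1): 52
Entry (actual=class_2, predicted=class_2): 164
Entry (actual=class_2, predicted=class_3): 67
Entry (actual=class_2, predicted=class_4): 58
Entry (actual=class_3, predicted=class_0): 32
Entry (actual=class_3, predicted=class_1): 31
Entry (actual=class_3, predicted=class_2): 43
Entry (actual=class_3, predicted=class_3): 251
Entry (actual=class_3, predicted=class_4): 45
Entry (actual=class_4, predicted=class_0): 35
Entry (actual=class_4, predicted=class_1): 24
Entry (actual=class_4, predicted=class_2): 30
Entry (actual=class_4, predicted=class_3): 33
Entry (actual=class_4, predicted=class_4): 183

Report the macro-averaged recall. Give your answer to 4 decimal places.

Per-class recall (TP/(TP+FN)):
  class_0: TP=227, FN=13+8+10+13=44 → 227/271 = 0.83764
  class_1: TP=87, FN=8+10+11+7=36 → 87/123 = 0.70732
  class_2: TP=164, FN=54+52+67+58=231 → 164/395 = 0.41519
  class_3: TP=251, FN=32+31+43+45=151 → 251/402 = 0.62438
  class_4: TP=183, FN=35+24+30+33=122 → 183/305 = 0.60000
Macro-recall = mean = (0.83764 + 0.70732 + 0.41519 + 0.62438 + 0.60000) / 5 = 0.6369

0.6369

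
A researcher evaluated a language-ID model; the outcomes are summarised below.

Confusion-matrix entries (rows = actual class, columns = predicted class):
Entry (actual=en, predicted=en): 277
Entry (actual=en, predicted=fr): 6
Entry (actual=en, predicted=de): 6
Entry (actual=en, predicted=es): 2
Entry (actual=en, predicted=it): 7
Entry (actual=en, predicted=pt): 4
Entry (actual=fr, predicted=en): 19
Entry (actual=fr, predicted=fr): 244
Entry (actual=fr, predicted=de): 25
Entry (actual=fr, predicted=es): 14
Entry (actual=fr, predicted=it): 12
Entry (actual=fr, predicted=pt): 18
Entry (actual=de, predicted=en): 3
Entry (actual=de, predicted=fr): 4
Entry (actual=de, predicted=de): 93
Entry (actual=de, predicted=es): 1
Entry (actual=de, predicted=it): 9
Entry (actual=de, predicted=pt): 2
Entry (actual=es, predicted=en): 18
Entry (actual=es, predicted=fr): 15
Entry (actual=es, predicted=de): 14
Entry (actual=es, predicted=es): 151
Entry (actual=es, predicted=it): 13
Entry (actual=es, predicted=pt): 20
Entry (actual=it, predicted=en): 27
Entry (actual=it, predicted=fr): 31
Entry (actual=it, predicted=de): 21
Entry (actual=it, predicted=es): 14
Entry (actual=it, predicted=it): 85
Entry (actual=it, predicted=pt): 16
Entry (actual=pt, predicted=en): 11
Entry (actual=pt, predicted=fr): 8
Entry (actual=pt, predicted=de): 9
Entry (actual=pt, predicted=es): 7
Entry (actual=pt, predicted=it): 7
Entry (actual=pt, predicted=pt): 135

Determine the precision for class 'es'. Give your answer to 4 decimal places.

0.7989

One-vs-rest for 'es': TP = diagonal; FP = other classes predicted 'es'; FN = 'es' predicted as other.
precision = TP/(TP+FP).
es: TP=151, FP=2+14+1+14+7=38 → 151/189 = 0.79894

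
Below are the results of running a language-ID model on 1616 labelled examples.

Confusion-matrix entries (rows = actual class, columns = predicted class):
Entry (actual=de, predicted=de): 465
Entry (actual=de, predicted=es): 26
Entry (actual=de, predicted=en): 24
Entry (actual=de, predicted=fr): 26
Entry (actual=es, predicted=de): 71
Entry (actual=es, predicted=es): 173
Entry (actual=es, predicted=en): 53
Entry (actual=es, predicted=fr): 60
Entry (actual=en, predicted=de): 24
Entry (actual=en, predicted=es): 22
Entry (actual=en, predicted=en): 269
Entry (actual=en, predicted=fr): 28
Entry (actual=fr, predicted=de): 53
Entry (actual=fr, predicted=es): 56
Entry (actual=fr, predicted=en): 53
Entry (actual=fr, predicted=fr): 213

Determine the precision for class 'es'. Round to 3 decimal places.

Take TP from the diagonal, FP from the rest of the 'es' prediction marginal, FN from the rest of the 'es' actual marginal.
precision = TP/(TP+FP).
es: TP=173, FP=26+22+56=104 → 173/277 = 0.6245

0.625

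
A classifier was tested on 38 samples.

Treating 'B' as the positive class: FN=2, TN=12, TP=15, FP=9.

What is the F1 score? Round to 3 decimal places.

Precision = TP/(TP+FP) = 15/24 = 0.6250
Recall = TP/(TP+FN) = 15/17 = 0.8824
F1 = 2·TP/(2·TP+FP+FN) = 30/41 = 0.732

0.732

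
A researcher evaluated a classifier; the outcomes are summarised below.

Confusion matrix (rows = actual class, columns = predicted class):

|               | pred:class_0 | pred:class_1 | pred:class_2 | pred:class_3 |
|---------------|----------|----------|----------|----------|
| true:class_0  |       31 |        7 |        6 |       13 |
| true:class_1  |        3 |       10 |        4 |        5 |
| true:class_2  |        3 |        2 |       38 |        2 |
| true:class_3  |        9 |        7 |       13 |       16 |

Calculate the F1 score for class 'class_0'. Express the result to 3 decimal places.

Treat 'class_0' as positive and all other classes as negative.
F1 score = 2·TP/(2·TP+FP+FN).
class_0: TP=31, FP=3+3+9=15, FN=7+6+13=26 → 62/103 = 0.6019

0.602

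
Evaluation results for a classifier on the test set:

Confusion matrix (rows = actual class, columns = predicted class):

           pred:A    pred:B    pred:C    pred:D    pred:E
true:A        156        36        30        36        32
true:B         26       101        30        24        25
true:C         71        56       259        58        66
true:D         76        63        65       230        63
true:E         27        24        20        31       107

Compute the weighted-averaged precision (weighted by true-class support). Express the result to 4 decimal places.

Per-class precision (TP/(TP+FP)):
  A: TP=156, FP=26+71+76+27=200 → 156/356 = 0.43820
  B: TP=101, FP=36+56+63+24=179 → 101/280 = 0.36071
  C: TP=259, FP=30+30+65+20=145 → 259/404 = 0.64109
  D: TP=230, FP=36+24+58+31=149 → 230/379 = 0.60686
  E: TP=107, FP=32+25+66+63=186 → 107/293 = 0.36519
Weighted-precision = Σ (supportᵢ/N)·precisionᵢ with N=1712: (290/1712)·0.43820 + (206/1712)·0.36071 + (510/1712)·0.64109 + (497/1712)·0.60686 + (209/1712)·0.36519 = 0.5294

0.5294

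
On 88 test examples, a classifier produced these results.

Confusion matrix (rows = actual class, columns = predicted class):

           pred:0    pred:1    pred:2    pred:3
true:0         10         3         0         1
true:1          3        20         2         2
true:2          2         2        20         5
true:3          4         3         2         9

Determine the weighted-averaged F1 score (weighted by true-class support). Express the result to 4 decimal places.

Per-class F1 score (2·TP/(2·TP+FP+FN)):
  0: TP=10, FP=3+2+4=9, FN=3+0+1=4 → 20/33 = 0.60606
  1: TP=20, FP=3+2+3=8, FN=3+2+2=7 → 40/55 = 0.72727
  2: TP=20, FP=0+2+2=4, FN=2+2+5=9 → 40/53 = 0.75472
  3: TP=9, FP=1+2+5=8, FN=4+3+2=9 → 18/35 = 0.51429
Weighted-F1 score = Σ (supportᵢ/N)·F1 scoreᵢ with N=88: (14/88)·0.60606 + (27/88)·0.72727 + (29/88)·0.75472 + (18/88)·0.51429 = 0.6735

0.6735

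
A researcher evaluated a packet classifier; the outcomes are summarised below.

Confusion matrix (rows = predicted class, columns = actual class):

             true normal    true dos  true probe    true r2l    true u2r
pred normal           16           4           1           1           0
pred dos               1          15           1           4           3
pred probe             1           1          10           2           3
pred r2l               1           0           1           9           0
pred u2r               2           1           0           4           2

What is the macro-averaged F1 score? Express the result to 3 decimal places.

Per-class F1 score (2·TP/(2·TP+FP+FN)):
  normal: TP=16, FP=4+1+1+0=6, FN=1+1+1+2=5 → 32/43 = 0.7442
  dos: TP=15, FP=1+1+4+3=9, FN=4+1+0+1=6 → 30/45 = 0.6667
  probe: TP=10, FP=1+1+2+3=7, FN=1+1+1+0=3 → 20/30 = 0.6667
  r2l: TP=9, FP=1+0+1+0=2, FN=1+4+2+4=11 → 18/31 = 0.5806
  u2r: TP=2, FP=2+1+0+4=7, FN=0+3+3+0=6 → 4/17 = 0.2353
Macro-F1 score = mean = (0.7442 + 0.6667 + 0.6667 + 0.5806 + 0.2353) / 5 = 0.579

0.579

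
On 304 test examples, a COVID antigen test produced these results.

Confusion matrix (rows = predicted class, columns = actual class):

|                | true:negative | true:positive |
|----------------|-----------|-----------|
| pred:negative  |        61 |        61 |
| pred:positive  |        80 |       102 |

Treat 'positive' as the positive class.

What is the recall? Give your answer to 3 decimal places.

0.626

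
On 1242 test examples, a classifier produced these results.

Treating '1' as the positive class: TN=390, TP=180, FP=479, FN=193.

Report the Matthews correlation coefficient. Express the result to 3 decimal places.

MCC = (TP·TN − FP·FN) / √((TP+FP)(TP+FN)(TN+FP)(TN+FN))
Numerator = 180·390 − 479·193 = -22247
Denominator = √(659·373·869·583) = √124532462989 = 352891.5740
MCC = -22247 / 352891.5740 = -0.063

-0.063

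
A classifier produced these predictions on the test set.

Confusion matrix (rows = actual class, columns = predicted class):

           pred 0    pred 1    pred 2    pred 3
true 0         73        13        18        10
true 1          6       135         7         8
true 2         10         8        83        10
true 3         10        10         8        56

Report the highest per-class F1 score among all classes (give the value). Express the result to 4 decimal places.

0.8385

Per-class F1 score (2·TP/(2·TP+FP+FN)):
  0: TP=73, FP=6+10+10=26, FN=13+18+10=41 → 146/213 = 0.68545
  1: TP=135, FP=13+8+10=31, FN=6+7+8=21 → 270/322 = 0.83851
  2: TP=83, FP=18+7+8=33, FN=10+8+10=28 → 166/227 = 0.73128
  3: TP=56, FP=10+8+10=28, FN=10+10+8=28 → 112/168 = 0.66667
Highest is class '1' with F1 score = 0.8385.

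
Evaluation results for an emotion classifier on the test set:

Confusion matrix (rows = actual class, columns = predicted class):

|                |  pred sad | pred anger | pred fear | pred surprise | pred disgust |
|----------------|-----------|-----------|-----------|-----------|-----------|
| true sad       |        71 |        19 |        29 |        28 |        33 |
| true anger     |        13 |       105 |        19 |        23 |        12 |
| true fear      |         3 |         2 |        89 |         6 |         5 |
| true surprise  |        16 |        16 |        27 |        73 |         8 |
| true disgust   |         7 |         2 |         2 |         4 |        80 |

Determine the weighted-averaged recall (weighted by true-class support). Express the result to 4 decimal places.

0.6040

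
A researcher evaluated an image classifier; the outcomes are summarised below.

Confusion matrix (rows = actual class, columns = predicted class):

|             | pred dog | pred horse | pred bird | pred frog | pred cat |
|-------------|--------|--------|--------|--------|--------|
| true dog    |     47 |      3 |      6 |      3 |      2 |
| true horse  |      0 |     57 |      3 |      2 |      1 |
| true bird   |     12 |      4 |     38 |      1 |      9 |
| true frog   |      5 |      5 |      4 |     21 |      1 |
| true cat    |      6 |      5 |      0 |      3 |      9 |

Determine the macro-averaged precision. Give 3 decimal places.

0.659

Per-class precision (TP/(TP+FP)):
  dog: TP=47, FP=0+12+5+6=23 → 47/70 = 0.6714
  horse: TP=57, FP=3+4+5+5=17 → 57/74 = 0.7703
  bird: TP=38, FP=6+3+4+0=13 → 38/51 = 0.7451
  frog: TP=21, FP=3+2+1+3=9 → 21/30 = 0.7000
  cat: TP=9, FP=2+1+9+1=13 → 9/22 = 0.4091
Macro-precision = mean = (0.6714 + 0.7703 + 0.7451 + 0.7000 + 0.4091) / 5 = 0.659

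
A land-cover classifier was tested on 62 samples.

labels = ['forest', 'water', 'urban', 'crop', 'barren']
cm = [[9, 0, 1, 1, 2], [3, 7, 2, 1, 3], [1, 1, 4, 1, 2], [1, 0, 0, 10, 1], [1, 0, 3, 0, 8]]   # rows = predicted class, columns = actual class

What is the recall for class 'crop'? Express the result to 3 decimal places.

recall = TP/(TP+FN).
crop: TP=10, FN=1+1+1+0=3 → 10/13 = 0.7692

0.769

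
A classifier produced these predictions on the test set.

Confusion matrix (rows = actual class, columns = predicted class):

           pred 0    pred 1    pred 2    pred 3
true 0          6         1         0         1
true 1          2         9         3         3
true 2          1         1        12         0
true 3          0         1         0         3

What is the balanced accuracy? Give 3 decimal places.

0.722

Balanced accuracy = mean of per-class recall.
  0: recall = 6/8 = 0.7500
  1: recall = 9/17 = 0.5294
  2: recall = 12/14 = 0.8571
  3: recall = 3/4 = 0.7500
Mean = (0.7500 + 0.5294 + 0.8571 + 0.7500) / 4 = 0.722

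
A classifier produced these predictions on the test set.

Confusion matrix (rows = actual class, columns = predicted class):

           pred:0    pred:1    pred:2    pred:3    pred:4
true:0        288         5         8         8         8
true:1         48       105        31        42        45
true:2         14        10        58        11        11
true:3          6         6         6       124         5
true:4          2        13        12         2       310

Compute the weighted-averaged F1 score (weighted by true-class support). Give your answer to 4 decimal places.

0.7354

Per-class F1 score (2·TP/(2·TP+FP+FN)):
  0: TP=288, FP=48+14+6+2=70, FN=5+8+8+8=29 → 576/675 = 0.85333
  1: TP=105, FP=5+10+6+13=34, FN=48+31+42+45=166 → 210/410 = 0.51220
  2: TP=58, FP=8+31+6+12=57, FN=14+10+11+11=46 → 116/219 = 0.52968
  3: TP=124, FP=8+42+11+2=63, FN=6+6+6+5=23 → 248/334 = 0.74251
  4: TP=310, FP=8+45+11+5=69, FN=2+13+12+2=29 → 620/718 = 0.86351
Weighted-F1 score = Σ (supportᵢ/N)·F1 scoreᵢ with N=1178: (317/1178)·0.85333 + (271/1178)·0.51220 + (104/1178)·0.52968 + (147/1178)·0.74251 + (339/1178)·0.86351 = 0.7354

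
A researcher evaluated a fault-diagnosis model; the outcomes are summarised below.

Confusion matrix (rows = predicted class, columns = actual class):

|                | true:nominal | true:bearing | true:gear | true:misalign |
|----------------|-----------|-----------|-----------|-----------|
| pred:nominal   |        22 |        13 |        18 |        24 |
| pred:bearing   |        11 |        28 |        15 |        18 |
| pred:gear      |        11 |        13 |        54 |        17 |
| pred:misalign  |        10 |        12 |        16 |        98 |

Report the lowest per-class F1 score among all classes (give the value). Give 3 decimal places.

Per-class F1 score (2·TP/(2·TP+FP+FN)):
  nominal: TP=22, FP=13+18+24=55, FN=11+11+10=32 → 44/131 = 0.3359
  bearing: TP=28, FP=11+15+18=44, FN=13+13+12=38 → 56/138 = 0.4058
  gear: TP=54, FP=11+13+17=41, FN=18+15+16=49 → 108/198 = 0.5455
  misalign: TP=98, FP=10+12+16=38, FN=24+18+17=59 → 196/293 = 0.6689
Lowest is class 'nominal' with F1 score = 0.336.

0.336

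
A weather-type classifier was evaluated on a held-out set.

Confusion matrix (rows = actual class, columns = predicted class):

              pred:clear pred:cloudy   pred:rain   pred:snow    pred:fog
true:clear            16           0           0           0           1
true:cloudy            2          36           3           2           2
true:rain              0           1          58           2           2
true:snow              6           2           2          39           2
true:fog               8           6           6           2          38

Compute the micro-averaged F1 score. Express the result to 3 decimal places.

0.792

Micro-averaging pools counts across classes: ΣTP=187, ΣFP=49, ΣFN=49.
Micro-F1 score = 2·TP/(2·TP+FP+FN) on pooled counts = 0.792 (equals overall accuracy in single-label multiclass).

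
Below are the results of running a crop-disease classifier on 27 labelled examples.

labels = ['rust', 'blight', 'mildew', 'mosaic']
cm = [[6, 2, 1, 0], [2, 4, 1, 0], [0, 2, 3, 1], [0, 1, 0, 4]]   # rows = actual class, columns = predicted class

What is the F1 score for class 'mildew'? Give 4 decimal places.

0.5455

F1 score = 2·TP/(2·TP+FP+FN).
mildew: TP=3, FP=1+1+0=2, FN=0+2+1=3 → 6/11 = 0.54545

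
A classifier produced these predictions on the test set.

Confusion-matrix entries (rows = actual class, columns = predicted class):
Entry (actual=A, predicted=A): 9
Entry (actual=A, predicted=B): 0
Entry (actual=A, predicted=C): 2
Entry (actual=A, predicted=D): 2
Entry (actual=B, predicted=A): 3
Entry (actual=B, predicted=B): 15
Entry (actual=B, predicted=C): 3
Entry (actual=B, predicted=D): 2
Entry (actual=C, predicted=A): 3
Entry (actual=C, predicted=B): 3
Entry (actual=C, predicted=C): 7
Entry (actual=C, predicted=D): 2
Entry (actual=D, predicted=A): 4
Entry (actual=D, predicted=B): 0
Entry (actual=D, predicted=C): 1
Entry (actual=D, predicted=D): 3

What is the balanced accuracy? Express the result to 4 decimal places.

0.5465

Balanced accuracy = mean of per-class recall.
  A: recall = 9/13 = 0.69231
  B: recall = 15/23 = 0.65217
  C: recall = 7/15 = 0.46667
  D: recall = 3/8 = 0.37500
Mean = (0.69231 + 0.65217 + 0.46667 + 0.37500) / 4 = 0.5465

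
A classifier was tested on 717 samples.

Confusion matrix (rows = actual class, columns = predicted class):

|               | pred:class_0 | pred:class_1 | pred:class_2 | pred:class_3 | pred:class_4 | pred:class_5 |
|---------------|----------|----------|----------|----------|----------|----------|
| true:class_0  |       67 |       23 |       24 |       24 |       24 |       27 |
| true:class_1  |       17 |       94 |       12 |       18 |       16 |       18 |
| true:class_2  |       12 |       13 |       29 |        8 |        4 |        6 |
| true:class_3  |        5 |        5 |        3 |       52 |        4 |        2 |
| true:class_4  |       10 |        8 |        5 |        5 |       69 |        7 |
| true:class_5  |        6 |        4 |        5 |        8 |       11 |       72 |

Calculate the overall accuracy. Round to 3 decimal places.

0.534

Accuracy = trace / total = (67+94+29+52+69+72=383) / 717 = 383/717 = 0.534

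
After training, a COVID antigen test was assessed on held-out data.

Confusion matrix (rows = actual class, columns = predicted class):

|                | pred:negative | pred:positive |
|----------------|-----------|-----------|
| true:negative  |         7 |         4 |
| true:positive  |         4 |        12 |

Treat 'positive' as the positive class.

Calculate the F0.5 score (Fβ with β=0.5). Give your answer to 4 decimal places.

Fβ = (1+β²)·TP / ((1+β²)·TP + β²·FN + FP), with β²=1/4
= 1.25·12 / (1.25·12 + 0.25·4 + 4) = 0.7500

0.7500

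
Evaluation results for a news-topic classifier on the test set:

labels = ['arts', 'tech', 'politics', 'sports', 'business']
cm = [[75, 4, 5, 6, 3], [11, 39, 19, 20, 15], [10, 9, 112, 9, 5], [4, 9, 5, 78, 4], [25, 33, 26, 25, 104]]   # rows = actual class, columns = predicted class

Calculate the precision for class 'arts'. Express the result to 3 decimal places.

0.600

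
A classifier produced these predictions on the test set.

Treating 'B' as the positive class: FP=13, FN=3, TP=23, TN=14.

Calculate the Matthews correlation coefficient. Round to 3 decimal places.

MCC = (TP·TN − FP·FN) / √((TP+FP)(TP+FN)(TN+FP)(TN+FN))
Numerator = 23·14 − 13·3 = 283
Denominator = √(36·26·27·17) = √429624 = 655.4571
MCC = 283 / 655.4571 = 0.432

0.432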